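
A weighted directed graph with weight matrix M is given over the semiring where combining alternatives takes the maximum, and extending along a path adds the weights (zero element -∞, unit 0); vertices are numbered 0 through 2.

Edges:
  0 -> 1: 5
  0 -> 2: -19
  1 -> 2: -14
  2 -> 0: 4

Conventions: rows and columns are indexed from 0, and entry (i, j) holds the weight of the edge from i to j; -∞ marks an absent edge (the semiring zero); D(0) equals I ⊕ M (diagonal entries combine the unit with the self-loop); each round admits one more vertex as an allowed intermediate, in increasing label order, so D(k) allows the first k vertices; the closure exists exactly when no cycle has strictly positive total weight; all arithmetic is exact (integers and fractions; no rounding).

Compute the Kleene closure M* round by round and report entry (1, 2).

D(0):
  [0, 5, -19]
  [-∞, 0, -14]
  [4, -∞, 0]
D(1):
  [0, 5, -19]
  [-∞, 0, -14]
  [4, 9, 0]
D(2):
  [0, 5, -9]
  [-∞, 0, -14]
  [4, 9, 0]
D(3):
  [0, 5, -9]
  [-10, 0, -14]
  [4, 9, 0]
Answer: M*[1][2] = -14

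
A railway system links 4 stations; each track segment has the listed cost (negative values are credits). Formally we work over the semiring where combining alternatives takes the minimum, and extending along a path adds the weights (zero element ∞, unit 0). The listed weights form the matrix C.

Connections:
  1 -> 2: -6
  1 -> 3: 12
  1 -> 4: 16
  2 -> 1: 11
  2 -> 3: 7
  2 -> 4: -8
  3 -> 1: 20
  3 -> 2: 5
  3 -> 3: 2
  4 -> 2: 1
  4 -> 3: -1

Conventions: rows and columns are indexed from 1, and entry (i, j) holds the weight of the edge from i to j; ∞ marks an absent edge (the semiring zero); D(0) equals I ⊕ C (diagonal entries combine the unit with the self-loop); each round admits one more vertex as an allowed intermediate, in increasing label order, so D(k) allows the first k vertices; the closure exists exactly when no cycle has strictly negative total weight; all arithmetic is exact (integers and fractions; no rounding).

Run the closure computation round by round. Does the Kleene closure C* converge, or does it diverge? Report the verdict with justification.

D(0):
  [0, -6, 12, 16]
  [11, 0, 7, -8]
  [20, 5, 0, ∞]
  [∞, 1, -1, 0]
D(1):
  [0, -6, 12, 16]
  [11, 0, 7, -8]
  [20, 5, 0, 36]
  [∞, 1, -1, 0]
Detection: at round 2, diagonal entry (4, 4) turns strictly negative.
Key observation: the cycle 4->2->4 has total weight 1 + (-8), which is strictly negative.
Answer: DIVERGES — negative cycle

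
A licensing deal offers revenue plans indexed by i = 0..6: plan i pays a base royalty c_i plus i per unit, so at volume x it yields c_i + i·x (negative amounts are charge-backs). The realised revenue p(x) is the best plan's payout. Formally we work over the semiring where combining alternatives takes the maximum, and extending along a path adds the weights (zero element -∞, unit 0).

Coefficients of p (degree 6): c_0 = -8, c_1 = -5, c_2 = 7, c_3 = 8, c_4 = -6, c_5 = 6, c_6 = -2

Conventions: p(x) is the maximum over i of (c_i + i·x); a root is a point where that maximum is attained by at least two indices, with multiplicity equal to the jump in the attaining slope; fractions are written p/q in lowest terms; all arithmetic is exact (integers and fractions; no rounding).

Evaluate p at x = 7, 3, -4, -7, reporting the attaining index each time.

p(7) = max(-8+0·7=-8, -5+1·7=2, 7+2·7=21, 8+3·7=29, -6+4·7=22, 6+5·7=41, -2+6·7=40) = 41 (attained by i=5)
p(3) = max(-8+0·3=-8, -5+1·3=-2, 7+2·3=13, 8+3·3=17, -6+4·3=6, 6+5·3=21, -2+6·3=16) = 21 (attained by i=5)
p(-4) = max(-8+0·(-4)=-8, -5+1·(-4)=-9, 7+2·(-4)=-1, 8+3·(-4)=-4, -6+4·(-4)=-22, 6+5·(-4)=-14, -2+6·(-4)=-26) = -1 (attained by i=2)
p(-7) = max(-8+0·(-7)=-8, -5+1·(-7)=-12, 7+2·(-7)=-7, 8+3·(-7)=-13, -6+4·(-7)=-34, 6+5·(-7)=-29, -2+6·(-7)=-44) = -7 (attained by i=2)
Answer: p(7) = 41; p(3) = 21; p(-4) = -1; p(-7) = -7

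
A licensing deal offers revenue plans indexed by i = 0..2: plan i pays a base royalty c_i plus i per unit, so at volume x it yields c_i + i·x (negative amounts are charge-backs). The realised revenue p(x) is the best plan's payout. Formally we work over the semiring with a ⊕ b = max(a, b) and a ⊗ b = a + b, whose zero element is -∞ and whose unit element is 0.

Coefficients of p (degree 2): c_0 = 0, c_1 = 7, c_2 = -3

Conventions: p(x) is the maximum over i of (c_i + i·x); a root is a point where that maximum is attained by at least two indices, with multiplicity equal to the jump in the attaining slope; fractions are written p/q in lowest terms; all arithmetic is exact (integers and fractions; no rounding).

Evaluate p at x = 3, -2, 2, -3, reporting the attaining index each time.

p(3) = max(0+0·3=0, 7+1·3=10, -3+2·3=3) = 10 (attained by i=1)
p(-2) = max(0+0·(-2)=0, 7+1·(-2)=5, -3+2·(-2)=-7) = 5 (attained by i=1)
p(2) = max(0+0·2=0, 7+1·2=9, -3+2·2=1) = 9 (attained by i=1)
p(-3) = max(0+0·(-3)=0, 7+1·(-3)=4, -3+2·(-3)=-9) = 4 (attained by i=1)
Answer: p(3) = 10; p(-2) = 5; p(2) = 9; p(-3) = 4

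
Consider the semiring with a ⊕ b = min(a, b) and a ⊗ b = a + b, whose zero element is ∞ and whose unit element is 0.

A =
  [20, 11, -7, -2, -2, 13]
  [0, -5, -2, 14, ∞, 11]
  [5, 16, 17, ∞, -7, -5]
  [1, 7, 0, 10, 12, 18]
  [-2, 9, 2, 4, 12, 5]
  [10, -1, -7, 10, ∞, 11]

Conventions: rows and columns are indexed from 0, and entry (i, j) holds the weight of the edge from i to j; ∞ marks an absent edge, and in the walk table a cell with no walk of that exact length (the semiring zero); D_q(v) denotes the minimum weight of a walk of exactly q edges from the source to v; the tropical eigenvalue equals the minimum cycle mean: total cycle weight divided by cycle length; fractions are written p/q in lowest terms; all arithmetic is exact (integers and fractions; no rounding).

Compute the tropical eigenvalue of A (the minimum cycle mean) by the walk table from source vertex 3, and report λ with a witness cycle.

q=0: [∞, ∞, ∞, 0, ∞, ∞]
q=1: [1, 7, 0, 10, 12, 18]
q=2: [5, 2, -6, -1, -7, -5]
q=3: [-9, -6, -12, -3, -13, -11]
q=4: [-15, -12, -18, -11, -19, -17]
q=5: [-21, -18, -24, -17, -25, -23]
q=6: [-27, -24, -30, -23, -31, -29]
Optimal cycle mean attained by: cycle 2->5->2, total (-5) + (-7), length 2.
Answer: λ = -6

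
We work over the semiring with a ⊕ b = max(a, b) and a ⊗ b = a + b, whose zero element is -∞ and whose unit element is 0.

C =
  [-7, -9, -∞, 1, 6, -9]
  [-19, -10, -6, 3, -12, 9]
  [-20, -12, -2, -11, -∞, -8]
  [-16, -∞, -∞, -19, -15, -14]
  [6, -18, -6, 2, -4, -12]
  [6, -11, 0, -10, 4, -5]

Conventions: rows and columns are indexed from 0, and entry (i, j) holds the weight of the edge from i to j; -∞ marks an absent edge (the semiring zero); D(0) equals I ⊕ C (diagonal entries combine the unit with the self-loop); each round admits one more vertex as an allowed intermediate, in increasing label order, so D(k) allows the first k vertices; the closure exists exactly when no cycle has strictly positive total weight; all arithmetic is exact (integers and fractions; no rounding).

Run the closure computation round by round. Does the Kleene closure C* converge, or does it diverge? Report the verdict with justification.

D(0):
  [0, -9, -∞, 1, 6, -9]
  [-19, 0, -6, 3, -12, 9]
  [-20, -12, 0, -11, -∞, -8]
  [-16, -∞, -∞, 0, -15, -14]
  [6, -18, -6, 2, 0, -12]
  [6, -11, 0, -10, 4, 0]
Detection: at round 1, diagonal entry (4, 4) turns strictly positive.
Key observation: the cycle 4->0->4 has total weight 6 + 6, which is strictly positive.
Answer: DIVERGES — positive cycle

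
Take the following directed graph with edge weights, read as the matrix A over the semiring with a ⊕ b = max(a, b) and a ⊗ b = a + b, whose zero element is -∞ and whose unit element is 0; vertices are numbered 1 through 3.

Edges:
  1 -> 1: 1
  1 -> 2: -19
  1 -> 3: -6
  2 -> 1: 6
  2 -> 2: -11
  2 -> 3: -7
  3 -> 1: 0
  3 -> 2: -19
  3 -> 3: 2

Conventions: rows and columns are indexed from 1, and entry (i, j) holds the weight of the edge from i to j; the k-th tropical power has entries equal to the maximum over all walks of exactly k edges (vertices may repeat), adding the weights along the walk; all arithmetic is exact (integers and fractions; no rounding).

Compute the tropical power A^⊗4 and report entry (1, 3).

A^⊗2:
  [2, -18, -4]
  [7, -13, 0]
  [2, -17, 4]
A^⊗3:
  [3, -17, -2]
  [8, -12, 2]
  [4, -15, 6]
A^⊗4:
  [4, -16, 0]
  [9, -11, 4]
  [6, -13, 8]
Key observation: the optimum is the walk 1->3->3->3->3, with weight (-6) + 2 + 2 + 2 = 0.
Optimal value attained by: walk 1->3->3->3->3.
Answer: (A^⊗4)[1][3] = 0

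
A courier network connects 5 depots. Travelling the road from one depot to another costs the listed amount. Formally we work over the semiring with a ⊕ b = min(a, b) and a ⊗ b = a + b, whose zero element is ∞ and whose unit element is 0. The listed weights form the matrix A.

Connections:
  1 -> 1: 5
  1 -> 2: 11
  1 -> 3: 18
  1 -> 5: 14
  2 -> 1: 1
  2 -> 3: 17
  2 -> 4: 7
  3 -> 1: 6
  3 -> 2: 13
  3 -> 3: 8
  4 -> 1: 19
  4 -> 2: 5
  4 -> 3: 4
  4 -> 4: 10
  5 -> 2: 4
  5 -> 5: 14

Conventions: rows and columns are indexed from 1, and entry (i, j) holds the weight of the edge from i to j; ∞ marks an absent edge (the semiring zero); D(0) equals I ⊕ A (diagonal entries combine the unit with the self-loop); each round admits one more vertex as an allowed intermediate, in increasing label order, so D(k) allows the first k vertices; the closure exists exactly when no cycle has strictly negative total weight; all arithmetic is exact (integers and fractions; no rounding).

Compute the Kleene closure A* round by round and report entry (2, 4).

D(0):
  [0, 11, 18, ∞, 14]
  [1, 0, 17, 7, ∞]
  [6, 13, 0, ∞, ∞]
  [19, 5, 4, 0, ∞]
  [∞, 4, ∞, ∞, 0]
D(1):
  [0, 11, 18, ∞, 14]
  [1, 0, 17, 7, 15]
  [6, 13, 0, ∞, 20]
  [19, 5, 4, 0, 33]
  [∞, 4, ∞, ∞, 0]
D(2):
  [0, 11, 18, 18, 14]
  [1, 0, 17, 7, 15]
  [6, 13, 0, 20, 20]
  [6, 5, 4, 0, 20]
  [5, 4, 21, 11, 0]
D(3):
  [0, 11, 18, 18, 14]
  [1, 0, 17, 7, 15]
  [6, 13, 0, 20, 20]
  [6, 5, 4, 0, 20]
  [5, 4, 21, 11, 0]
D(4):
  [0, 11, 18, 18, 14]
  [1, 0, 11, 7, 15]
  [6, 13, 0, 20, 20]
  [6, 5, 4, 0, 20]
  [5, 4, 15, 11, 0]
D(5):
  [0, 11, 18, 18, 14]
  [1, 0, 11, 7, 15]
  [6, 13, 0, 20, 20]
  [6, 5, 4, 0, 20]
  [5, 4, 15, 11, 0]
Answer: A*[2][4] = 7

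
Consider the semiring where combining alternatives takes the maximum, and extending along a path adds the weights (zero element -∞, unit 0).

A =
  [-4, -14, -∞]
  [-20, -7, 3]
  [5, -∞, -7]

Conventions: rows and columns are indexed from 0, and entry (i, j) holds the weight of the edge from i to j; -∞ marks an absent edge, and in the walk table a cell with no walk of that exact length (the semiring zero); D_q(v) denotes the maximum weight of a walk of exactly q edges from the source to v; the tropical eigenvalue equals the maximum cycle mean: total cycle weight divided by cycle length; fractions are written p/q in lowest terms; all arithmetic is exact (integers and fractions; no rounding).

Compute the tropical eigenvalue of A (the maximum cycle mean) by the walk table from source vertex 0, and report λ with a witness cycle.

q=0: [0, -∞, -∞]
q=1: [-4, -14, -∞]
q=2: [-8, -18, -11]
q=3: [-6, -22, -15]
Optimal cycle mean attained by: cycle 0->1->2->0, total (-14) + 3 + 5, length 3.
Answer: λ = -2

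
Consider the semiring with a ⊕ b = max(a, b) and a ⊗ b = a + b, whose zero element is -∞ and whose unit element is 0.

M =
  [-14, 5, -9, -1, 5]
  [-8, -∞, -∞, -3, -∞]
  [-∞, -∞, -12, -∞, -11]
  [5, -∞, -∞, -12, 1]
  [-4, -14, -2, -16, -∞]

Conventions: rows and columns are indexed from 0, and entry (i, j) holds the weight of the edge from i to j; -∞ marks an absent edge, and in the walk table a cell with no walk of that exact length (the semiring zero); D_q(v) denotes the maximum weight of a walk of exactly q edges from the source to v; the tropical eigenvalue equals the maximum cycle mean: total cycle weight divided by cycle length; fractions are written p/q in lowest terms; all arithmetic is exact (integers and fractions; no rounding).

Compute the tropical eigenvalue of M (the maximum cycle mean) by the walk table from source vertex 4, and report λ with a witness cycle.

q=0: [-∞, -∞, -∞, -∞, 0]
q=1: [-4, -14, -2, -16, -∞]
q=2: [-11, 1, -13, -5, 1]
q=3: [0, -6, -1, -2, -4]
q=4: [3, 5, -6, -1, 5]
q=5: [4, 8, 3, 2, 8]
Optimal cycle mean attained by: cycle 0->1->3->0, total 5 + (-3) + 5, length 3.
Answer: λ = 7/3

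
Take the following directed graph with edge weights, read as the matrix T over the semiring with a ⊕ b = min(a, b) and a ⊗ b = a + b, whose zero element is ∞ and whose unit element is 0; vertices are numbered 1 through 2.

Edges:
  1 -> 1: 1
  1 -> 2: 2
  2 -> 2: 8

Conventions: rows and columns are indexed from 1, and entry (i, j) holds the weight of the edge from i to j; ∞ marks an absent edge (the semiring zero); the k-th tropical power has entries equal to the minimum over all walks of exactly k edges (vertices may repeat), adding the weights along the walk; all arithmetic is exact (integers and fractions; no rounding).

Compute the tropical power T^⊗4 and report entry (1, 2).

T^⊗2:
  [2, 3]
  [∞, 16]
T^⊗3:
  [3, 4]
  [∞, 24]
T^⊗4:
  [4, 5]
  [∞, 32]
Key observation: the optimum is the walk 1->1->1->1->2, with weight 1 + 1 + 1 + 2 = 5.
Optimal value attained by: walk 1->1->1->1->2.
Answer: (T^⊗4)[1][2] = 5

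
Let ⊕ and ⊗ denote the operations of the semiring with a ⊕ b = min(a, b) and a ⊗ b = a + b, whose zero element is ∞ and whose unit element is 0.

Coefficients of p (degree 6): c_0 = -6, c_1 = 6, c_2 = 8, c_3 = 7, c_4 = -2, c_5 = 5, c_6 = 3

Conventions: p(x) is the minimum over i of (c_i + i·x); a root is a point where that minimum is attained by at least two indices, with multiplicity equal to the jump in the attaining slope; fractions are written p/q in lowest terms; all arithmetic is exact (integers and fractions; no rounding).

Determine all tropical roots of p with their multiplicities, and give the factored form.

hull edge (i=0, c=-6) to (i=4, c=-2): slope 1, span 4
hull edge (i=4, c=-2) to (i=6, c=3): slope 5/2, span 2
Factored form: p(x) = 3 ⊗ (x ⊕ (-5/2)) ⊗ (x ⊕ (-5/2)) ⊗ (x ⊕ (-1)) ⊗ (x ⊕ (-1)) ⊗ (x ⊕ (-1)) ⊗ (x ⊕ (-1))
Answer: roots = -5/2 (mult 2), -1 (mult 4)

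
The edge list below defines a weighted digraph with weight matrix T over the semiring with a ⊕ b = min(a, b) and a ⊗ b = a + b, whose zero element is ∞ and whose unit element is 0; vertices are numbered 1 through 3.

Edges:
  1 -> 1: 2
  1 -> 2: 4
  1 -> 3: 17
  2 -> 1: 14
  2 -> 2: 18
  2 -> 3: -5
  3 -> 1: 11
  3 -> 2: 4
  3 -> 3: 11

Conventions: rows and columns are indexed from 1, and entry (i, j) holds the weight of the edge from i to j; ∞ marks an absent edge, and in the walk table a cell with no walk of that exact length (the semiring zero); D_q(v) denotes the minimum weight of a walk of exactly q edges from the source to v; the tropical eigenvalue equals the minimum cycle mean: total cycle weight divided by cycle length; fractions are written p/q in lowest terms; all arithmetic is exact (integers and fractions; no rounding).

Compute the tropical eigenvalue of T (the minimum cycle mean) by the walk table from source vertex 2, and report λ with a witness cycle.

q=0: [∞, 0, ∞]
q=1: [14, 18, -5]
q=2: [6, -1, 6]
q=3: [8, 10, -6]
Optimal cycle mean attained by: cycle 2->3->2, total (-5) + 4, length 2.
Answer: λ = -1/2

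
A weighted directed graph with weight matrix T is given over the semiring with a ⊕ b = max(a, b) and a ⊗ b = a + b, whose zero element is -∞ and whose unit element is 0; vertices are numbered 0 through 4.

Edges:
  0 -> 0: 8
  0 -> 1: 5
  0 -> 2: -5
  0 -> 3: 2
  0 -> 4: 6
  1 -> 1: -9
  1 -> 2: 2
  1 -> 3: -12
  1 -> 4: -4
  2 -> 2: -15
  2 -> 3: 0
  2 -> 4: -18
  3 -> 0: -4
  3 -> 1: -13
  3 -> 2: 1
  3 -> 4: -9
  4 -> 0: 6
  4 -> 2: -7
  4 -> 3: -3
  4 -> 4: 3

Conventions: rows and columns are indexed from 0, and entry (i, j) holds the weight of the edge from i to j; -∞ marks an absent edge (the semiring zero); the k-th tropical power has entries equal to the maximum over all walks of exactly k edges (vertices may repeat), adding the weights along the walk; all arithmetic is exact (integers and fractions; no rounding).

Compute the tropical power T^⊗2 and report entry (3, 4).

T^⊗2:
  [16, 13, 7, 10, 14]
  [2, -18, -7, 2, -1]
  [-4, -13, 1, -15, -9]
  [4, 1, -9, 1, 2]
  [14, 11, 1, 8, 12]
Key observation: the optimum is the walk 3->0->4, with weight (-4) + 6 = 2.
Optimal value attained by: walk 3->0->4.
Answer: (T^⊗2)[3][4] = 2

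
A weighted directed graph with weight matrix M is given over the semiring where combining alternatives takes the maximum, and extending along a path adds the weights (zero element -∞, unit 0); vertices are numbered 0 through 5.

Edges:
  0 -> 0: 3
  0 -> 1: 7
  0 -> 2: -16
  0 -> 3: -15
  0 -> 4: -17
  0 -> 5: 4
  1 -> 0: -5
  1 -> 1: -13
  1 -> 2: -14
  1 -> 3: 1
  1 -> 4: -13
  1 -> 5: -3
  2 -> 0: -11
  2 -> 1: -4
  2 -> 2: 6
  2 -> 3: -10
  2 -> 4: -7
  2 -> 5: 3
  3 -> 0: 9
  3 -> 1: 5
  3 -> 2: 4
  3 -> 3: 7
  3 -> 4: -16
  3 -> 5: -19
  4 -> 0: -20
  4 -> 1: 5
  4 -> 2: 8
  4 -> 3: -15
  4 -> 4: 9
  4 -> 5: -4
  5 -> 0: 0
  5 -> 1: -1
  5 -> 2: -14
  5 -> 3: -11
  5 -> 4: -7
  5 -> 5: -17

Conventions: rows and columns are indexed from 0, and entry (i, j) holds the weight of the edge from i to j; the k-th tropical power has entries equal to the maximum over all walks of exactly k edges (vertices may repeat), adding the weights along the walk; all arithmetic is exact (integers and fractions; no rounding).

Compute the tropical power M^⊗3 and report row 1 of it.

M^⊗2:
  [6, 10, -7, 8, -3, 7]
  [10, 6, 5, 8, -4, -1]
  [3, 2, 12, -3, 2, 9]
  [16, 16, 11, 14, -3, 13]
  [0, 14, 17, 6, 18, 11]
  [3, 7, 1, 0, 2, 4]
M^⊗3:
  [17, 13, 12, 15, 6, 10]
  [17, 17, 12, 15, 5, 14]
  [9, 10, 18, 4, 11, 15]
  [23, 23, 18, 21, 6, 20]
  [15, 23, 26, 15, 27, 20]
  [9, 10, 10, 8, 11, 7]
Answer: row 1 of M^⊗3 = [17, 17, 12, 15, 5, 14]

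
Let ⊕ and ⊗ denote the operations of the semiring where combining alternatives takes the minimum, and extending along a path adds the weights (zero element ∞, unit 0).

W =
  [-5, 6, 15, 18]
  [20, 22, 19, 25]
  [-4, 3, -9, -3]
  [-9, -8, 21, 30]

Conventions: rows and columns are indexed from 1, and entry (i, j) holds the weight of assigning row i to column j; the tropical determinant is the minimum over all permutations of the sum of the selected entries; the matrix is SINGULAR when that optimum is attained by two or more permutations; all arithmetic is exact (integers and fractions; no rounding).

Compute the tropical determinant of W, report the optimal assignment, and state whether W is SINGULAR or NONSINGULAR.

σ = (1, 2, 3, 4): (-5) + 22 + (-9) + 30 = 38
σ = (1, 2, 4, 3): (-5) + 22 + (-3) + 21 = 35
σ = (1, 3, 2, 4): (-5) + 19 + 3 + 30 = 47
σ = (1, 3, 4, 2): (-5) + 19 + (-3) + (-8) = 3
σ = (1, 4, 2, 3): (-5) + 25 + 3 + 21 = 44
σ = (1, 4, 3, 2): (-5) + 25 + (-9) + (-8) = 3
σ = (2, 1, 3, 4): 6 + 20 + (-9) + 30 = 47
σ = (2, 1, 4, 3): 6 + 20 + (-3) + 21 = 44
σ = (2, 3, 1, 4): 6 + 19 + (-4) + 30 = 51
σ = (2, 3, 4, 1): 6 + 19 + (-3) + (-9) = 13
σ = (2, 4, 1, 3): 6 + 25 + (-4) + 21 = 48
σ = (2, 4, 3, 1): 6 + 25 + (-9) + (-9) = 13
σ = (3, 1, 2, 4): 15 + 20 + 3 + 30 = 68
σ = (3, 1, 4, 2): 15 + 20 + (-3) + (-8) = 24
σ = (3, 2, 1, 4): 15 + 22 + (-4) + 30 = 63
σ = (3, 2, 4, 1): 15 + 22 + (-3) + (-9) = 25
σ = (3, 4, 1, 2): 15 + 25 + (-4) + (-8) = 28
σ = (3, 4, 2, 1): 15 + 25 + 3 + (-9) = 34
σ = (4, 1, 2, 3): 18 + 20 + 3 + 21 = 62
σ = (4, 1, 3, 2): 18 + 20 + (-9) + (-8) = 21
σ = (4, 2, 1, 3): 18 + 22 + (-4) + 21 = 57
σ = (4, 2, 3, 1): 18 + 22 + (-9) + (-9) = 22
σ = (4, 3, 1, 2): 18 + 19 + (-4) + (-8) = 25
σ = (4, 3, 2, 1): 18 + 19 + 3 + (-9) = 31
Optimal value attained by: σ = (1, 3, 4, 2).
Answer: det⊕(W) = 3; verdict: SINGULAR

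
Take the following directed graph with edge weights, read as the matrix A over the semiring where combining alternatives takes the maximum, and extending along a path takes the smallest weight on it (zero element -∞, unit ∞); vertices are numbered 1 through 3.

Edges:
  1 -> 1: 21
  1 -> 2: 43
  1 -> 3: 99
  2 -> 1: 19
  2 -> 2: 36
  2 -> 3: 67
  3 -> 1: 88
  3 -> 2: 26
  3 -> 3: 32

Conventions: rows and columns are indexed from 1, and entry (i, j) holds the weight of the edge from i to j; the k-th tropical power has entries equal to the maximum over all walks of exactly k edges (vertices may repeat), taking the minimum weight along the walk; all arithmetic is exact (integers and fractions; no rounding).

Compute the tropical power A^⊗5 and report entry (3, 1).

A^⊗2:
  [88, 36, 43]
  [67, 36, 36]
  [32, 43, 88]
A^⊗3:
  [43, 43, 88]
  [36, 43, 67]
  [88, 36, 43]
A^⊗4:
  [88, 43, 43]
  [67, 36, 43]
  [43, 43, 88]
A^⊗5:
  [43, 43, 88]
  [43, 43, 67]
  [88, 43, 43]
Key observation: the optimum is the walk 3->1->3->1->3->1, with weight 88 min 99 min 88 min 99 min 88 = 88.
Optimal value attained by: walk 3->1->3->1->3->1.
Answer: (A^⊗5)[3][1] = 88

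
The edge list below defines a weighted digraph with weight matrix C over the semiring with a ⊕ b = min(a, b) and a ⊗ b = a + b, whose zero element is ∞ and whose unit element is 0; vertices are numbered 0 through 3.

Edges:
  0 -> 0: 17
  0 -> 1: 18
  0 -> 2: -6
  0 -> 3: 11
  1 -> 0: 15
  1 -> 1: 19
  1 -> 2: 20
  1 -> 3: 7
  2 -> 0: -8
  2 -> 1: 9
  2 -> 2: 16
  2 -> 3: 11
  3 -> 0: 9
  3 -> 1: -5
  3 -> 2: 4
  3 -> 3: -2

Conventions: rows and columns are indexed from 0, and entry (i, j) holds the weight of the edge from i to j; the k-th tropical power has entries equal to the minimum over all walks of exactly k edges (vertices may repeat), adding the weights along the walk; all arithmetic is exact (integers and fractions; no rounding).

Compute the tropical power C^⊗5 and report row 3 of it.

C^⊗2:
  [-14, 3, 10, 5]
  [12, 2, 9, 5]
  [8, 6, -14, 3]
  [-4, -7, 2, -4]
C^⊗3:
  [2, 0, -20, -3]
  [1, 0, 6, 3]
  [-22, -5, 2, -3]
  [-6, -9, -10, -6]
C^⊗4:
  [-28, -11, -4, -9]
  [-2, -2, -5, 1]
  [-6, -8, -28, -11]
  [-18, -11, -12, -8]
C^⊗5:
  [-12, -14, -34, -17]
  [-13, -4, -8, -1]
  [-36, -19, -12, -17]
  [-20, -13, -24, -10]
Answer: row 3 of C^⊗5 = [-20, -13, -24, -10]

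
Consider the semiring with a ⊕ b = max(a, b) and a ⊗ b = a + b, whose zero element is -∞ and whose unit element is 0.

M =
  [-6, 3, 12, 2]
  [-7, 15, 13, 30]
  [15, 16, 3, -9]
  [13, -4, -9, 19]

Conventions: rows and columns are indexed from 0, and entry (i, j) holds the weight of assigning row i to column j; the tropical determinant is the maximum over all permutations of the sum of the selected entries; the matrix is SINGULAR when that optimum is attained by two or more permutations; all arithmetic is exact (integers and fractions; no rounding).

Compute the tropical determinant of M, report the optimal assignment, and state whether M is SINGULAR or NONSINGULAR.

σ = (0, 1, 2, 3): (-6) + 15 + 3 + 19 = 31
σ = (0, 1, 3, 2): (-6) + 15 + (-9) + (-9) = -9
σ = (0, 2, 1, 3): (-6) + 13 + 16 + 19 = 42
σ = (0, 2, 3, 1): (-6) + 13 + (-9) + (-4) = -6
σ = (0, 3, 1, 2): (-6) + 30 + 16 + (-9) = 31
σ = (0, 3, 2, 1): (-6) + 30 + 3 + (-4) = 23
σ = (1, 0, 2, 3): 3 + (-7) + 3 + 19 = 18
σ = (1, 0, 3, 2): 3 + (-7) + (-9) + (-9) = -22
σ = (1, 2, 0, 3): 3 + 13 + 15 + 19 = 50
σ = (1, 2, 3, 0): 3 + 13 + (-9) + 13 = 20
σ = (1, 3, 0, 2): 3 + 30 + 15 + (-9) = 39
σ = (1, 3, 2, 0): 3 + 30 + 3 + 13 = 49
σ = (2, 0, 1, 3): 12 + (-7) + 16 + 19 = 40
σ = (2, 0, 3, 1): 12 + (-7) + (-9) + (-4) = -8
σ = (2, 1, 0, 3): 12 + 15 + 15 + 19 = 61
σ = (2, 1, 3, 0): 12 + 15 + (-9) + 13 = 31
σ = (2, 3, 0, 1): 12 + 30 + 15 + (-4) = 53
σ = (2, 3, 1, 0): 12 + 30 + 16 + 13 = 71
σ = (3, 0, 1, 2): 2 + (-7) + 16 + (-9) = 2
σ = (3, 0, 2, 1): 2 + (-7) + 3 + (-4) = -6
σ = (3, 1, 0, 2): 2 + 15 + 15 + (-9) = 23
σ = (3, 1, 2, 0): 2 + 15 + 3 + 13 = 33
σ = (3, 2, 0, 1): 2 + 13 + 15 + (-4) = 26
σ = (3, 2, 1, 0): 2 + 13 + 16 + 13 = 44
Optimal value attained by: σ = (2, 3, 1, 0).
Answer: det⊕(M) = 71; verdict: NONSINGULAR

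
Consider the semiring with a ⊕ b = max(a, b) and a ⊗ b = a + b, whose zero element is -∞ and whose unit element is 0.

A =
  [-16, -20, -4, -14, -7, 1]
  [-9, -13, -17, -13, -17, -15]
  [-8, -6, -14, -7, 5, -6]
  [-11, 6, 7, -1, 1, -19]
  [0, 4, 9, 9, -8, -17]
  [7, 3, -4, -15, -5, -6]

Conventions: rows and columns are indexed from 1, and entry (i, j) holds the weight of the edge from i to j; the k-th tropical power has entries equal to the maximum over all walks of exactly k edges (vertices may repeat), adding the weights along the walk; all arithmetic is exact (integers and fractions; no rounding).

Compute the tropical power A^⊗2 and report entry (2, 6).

A^⊗2:
  [8, 4, 2, 2, 1, -5]
  [-8, -7, -6, -8, -12, -8]
  [5, 9, 14, 14, -3, -7]
  [1, 5, 10, 10, 12, 1]
  [1, 15, 16, 8, 14, 3]
  [1, -1, 4, 4, 1, 8]
Key observation: the optimum is the walk 2->1->6, with weight (-9) + 1 = -8.
Optimal value attained by: walk 2->1->6.
Answer: (A^⊗2)[2][6] = -8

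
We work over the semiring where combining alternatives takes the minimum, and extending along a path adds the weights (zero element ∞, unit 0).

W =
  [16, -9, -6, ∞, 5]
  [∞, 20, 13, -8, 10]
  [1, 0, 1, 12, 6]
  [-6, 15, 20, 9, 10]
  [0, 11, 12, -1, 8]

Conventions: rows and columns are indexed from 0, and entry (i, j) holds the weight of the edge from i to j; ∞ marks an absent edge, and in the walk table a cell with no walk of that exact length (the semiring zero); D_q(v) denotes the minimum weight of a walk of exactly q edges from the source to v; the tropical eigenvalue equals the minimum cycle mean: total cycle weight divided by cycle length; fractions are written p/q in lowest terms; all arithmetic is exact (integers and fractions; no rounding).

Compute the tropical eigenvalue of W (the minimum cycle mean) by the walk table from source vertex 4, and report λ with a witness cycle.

q=0: [∞, ∞, ∞, ∞, 0]
q=1: [0, 11, 12, -1, 8]
q=2: [-7, -9, -6, 3, 5]
q=3: [-5, -16, -13, -17, -2]
q=4: [-23, -14, -12, -24, -7]
q=5: [-30, -32, -29, -22, -18]
Optimal cycle mean attained by: cycle 0->1->3->0, total (-9) + (-8) + (-6), length 3.
Answer: λ = -23/3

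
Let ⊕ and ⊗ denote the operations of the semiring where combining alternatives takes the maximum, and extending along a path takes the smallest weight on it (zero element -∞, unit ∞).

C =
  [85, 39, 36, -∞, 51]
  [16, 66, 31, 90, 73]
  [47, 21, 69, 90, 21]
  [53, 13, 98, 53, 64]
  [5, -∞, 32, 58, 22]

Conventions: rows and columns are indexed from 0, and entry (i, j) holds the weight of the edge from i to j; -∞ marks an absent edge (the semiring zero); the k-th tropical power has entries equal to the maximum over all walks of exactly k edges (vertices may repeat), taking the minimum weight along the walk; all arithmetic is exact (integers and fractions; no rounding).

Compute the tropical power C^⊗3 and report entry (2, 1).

C^⊗2:
  [85, 39, 36, 51, 51]
  [53, 66, 90, 66, 66]
  [53, 39, 90, 69, 64]
  [53, 39, 69, 90, 53]
  [53, 21, 58, 53, 58]
C^⊗3:
  [85, 39, 51, 51, 51]
  [53, 66, 69, 90, 66]
  [53, 39, 69, 90, 64]
  [53, 39, 90, 69, 64]
  [53, 39, 58, 58, 53]
Key observation: the optimum is the walk 2->0->0->1, with weight 47 min 85 min 39 = 39.
Optimal value attained by: walk 2->0->0->1.
Answer: (C^⊗3)[2][1] = 39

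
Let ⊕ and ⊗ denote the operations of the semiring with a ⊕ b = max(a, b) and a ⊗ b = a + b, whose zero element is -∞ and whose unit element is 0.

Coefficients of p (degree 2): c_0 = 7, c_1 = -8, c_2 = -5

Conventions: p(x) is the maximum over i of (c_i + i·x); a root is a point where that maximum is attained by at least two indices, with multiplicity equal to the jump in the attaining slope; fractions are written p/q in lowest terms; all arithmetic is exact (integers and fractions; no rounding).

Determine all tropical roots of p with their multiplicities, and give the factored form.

hull edge (i=0, c=7) to (i=2, c=-5): slope -6, span 2
Factored form: p(x) = -5 ⊗ (x ⊕ 6) ⊗ (x ⊕ 6)
Answer: roots = 6 (mult 2)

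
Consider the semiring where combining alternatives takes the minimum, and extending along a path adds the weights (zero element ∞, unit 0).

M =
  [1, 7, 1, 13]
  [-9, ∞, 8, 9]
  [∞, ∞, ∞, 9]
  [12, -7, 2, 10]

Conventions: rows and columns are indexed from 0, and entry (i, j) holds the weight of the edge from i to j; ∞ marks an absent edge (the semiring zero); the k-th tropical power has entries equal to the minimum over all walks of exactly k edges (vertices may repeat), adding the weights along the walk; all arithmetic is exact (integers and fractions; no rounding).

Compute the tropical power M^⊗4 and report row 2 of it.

M^⊗2:
  [-2, 6, 2, 10]
  [-8, -2, -8, 4]
  [21, 2, 11, 19]
  [-16, 3, 1, 2]
M^⊗3:
  [-3, 3, -1, 11]
  [-11, -3, -7, 1]
  [-7, 12, 10, 11]
  [-15, -9, -15, -3]
M^⊗4:
  [-6, 4, -2, 8]
  [-12, -6, -10, 2]
  [-6, 0, -6, 6]
  [-18, -10, -14, -6]
Answer: row 2 of M^⊗4 = [-6, 0, -6, 6]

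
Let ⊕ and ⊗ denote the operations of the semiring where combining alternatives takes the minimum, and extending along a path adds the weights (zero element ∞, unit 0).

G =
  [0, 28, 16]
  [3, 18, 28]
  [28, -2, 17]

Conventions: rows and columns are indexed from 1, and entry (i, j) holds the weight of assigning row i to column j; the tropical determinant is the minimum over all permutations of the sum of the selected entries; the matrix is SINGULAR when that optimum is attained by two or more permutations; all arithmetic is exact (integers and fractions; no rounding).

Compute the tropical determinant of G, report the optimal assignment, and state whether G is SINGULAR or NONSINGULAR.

σ = (1, 2, 3): 0 + 18 + 17 = 35
σ = (1, 3, 2): 0 + 28 + (-2) = 26
σ = (2, 1, 3): 28 + 3 + 17 = 48
σ = (2, 3, 1): 28 + 28 + 28 = 84
σ = (3, 1, 2): 16 + 3 + (-2) = 17
σ = (3, 2, 1): 16 + 18 + 28 = 62
Optimal value attained by: σ = (3, 1, 2).
Answer: det⊕(G) = 17; verdict: NONSINGULAR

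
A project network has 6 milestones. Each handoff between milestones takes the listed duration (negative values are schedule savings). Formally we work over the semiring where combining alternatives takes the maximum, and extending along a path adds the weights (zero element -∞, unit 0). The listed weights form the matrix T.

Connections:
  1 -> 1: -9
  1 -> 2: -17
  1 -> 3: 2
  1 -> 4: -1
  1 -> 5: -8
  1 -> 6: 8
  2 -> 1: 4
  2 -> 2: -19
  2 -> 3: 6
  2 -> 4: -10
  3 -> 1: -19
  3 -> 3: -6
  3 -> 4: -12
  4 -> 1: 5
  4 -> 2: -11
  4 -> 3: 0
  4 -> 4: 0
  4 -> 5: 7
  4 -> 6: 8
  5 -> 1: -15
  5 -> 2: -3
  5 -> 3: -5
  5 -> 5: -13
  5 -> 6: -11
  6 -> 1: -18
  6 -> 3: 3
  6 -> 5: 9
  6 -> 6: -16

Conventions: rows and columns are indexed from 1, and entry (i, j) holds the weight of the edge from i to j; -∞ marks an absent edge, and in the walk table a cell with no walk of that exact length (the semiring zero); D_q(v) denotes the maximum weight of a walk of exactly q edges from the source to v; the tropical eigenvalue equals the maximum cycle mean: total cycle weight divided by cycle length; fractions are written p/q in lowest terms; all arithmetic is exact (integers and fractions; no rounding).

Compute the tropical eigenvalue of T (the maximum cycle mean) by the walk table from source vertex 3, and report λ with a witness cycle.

q=0: [-∞, -∞, 0, -∞, -∞, -∞]
q=1: [-19, -∞, -6, -12, -∞, -∞]
q=2: [-7, -23, -12, -12, -5, -4]
q=3: [-7, -8, -1, -8, 5, 1]
q=4: [-3, 2, 4, -8, 10, 1]
q=5: [6, 7, 8, -4, 10, 5]
q=6: [11, 7, 13, 5, 14, 14]
Optimal cycle mean attained by: cycle 1->6->5->2->1, total 8 + 9 + (-3) + 4, length 4.
Answer: λ = 9/2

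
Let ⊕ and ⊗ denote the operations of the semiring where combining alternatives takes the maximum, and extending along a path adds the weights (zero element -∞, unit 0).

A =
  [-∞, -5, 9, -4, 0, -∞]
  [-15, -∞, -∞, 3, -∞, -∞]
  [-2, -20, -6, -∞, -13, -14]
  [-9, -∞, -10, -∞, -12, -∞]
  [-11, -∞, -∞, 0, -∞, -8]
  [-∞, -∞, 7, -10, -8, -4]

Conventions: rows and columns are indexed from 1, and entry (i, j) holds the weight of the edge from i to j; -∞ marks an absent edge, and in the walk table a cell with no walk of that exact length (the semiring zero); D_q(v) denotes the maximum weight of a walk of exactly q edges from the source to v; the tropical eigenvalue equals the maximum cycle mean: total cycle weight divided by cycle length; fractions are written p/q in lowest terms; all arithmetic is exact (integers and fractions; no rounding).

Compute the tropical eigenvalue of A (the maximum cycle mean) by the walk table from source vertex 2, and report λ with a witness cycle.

q=0: [-∞, 0, -∞, -∞, -∞, -∞]
q=1: [-15, -∞, -∞, 3, -∞, -∞]
q=2: [-6, -20, -6, -19, -9, -∞]
q=3: [-8, -11, 3, -9, -6, -17]
q=4: [1, -13, 1, -6, -8, -11]
q=5: [-1, -4, 10, -3, 1, -13]
q=6: [8, -6, 8, 1, -1, -4]
Optimal cycle mean attained by: cycle 1->3->1, total 9 + (-2), length 2.
Answer: λ = 7/2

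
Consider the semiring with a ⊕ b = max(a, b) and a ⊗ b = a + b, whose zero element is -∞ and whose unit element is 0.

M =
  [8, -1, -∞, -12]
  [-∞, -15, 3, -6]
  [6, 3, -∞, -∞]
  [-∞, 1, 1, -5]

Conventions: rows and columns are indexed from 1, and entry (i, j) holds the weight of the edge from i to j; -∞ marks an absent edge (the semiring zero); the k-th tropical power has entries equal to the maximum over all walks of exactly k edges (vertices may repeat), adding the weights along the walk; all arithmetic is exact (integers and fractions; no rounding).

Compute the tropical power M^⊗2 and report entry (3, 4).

M^⊗2:
  [16, 7, 2, -4]
  [9, 6, -5, -11]
  [14, 5, 6, -3]
  [7, 4, 4, -5]
Key observation: the optimum is the walk 3->2->4, with weight 3 + (-6) = -3.
Optimal value attained by: walk 3->2->4.
Answer: (M^⊗2)[3][4] = -3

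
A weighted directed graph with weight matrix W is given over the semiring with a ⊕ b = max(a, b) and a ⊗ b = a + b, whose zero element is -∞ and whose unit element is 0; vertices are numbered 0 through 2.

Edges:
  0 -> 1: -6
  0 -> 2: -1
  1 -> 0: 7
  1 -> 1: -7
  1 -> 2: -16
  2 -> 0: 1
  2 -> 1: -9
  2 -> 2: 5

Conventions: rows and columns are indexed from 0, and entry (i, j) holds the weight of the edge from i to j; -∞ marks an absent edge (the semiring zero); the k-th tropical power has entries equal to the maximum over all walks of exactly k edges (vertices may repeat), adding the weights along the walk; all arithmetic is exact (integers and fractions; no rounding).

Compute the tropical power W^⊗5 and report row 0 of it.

W^⊗2:
  [1, -10, 4]
  [0, 1, 6]
  [6, -4, 10]
W^⊗3:
  [5, -5, 9]
  [8, -3, 11]
  [11, 1, 15]
W^⊗4:
  [10, 0, 14]
  [12, 2, 16]
  [16, 6, 20]
W^⊗5:
  [15, 5, 19]
  [17, 7, 21]
  [21, 11, 25]
Answer: row 0 of W^⊗5 = [15, 5, 19]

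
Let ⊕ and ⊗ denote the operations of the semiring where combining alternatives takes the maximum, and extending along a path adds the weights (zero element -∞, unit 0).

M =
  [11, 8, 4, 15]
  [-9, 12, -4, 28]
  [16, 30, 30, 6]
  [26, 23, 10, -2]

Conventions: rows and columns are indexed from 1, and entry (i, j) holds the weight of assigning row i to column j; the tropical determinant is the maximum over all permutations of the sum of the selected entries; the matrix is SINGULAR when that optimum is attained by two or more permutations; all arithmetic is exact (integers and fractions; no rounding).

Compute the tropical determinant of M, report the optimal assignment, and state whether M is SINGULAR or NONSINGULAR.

σ = (1, 2, 3, 4): 11 + 12 + 30 + (-2) = 51
σ = (1, 2, 4, 3): 11 + 12 + 6 + 10 = 39
σ = (1, 3, 2, 4): 11 + (-4) + 30 + (-2) = 35
σ = (1, 3, 4, 2): 11 + (-4) + 6 + 23 = 36
σ = (1, 4, 2, 3): 11 + 28 + 30 + 10 = 79
σ = (1, 4, 3, 2): 11 + 28 + 30 + 23 = 92
σ = (2, 1, 3, 4): 8 + (-9) + 30 + (-2) = 27
σ = (2, 1, 4, 3): 8 + (-9) + 6 + 10 = 15
σ = (2, 3, 1, 4): 8 + (-4) + 16 + (-2) = 18
σ = (2, 3, 4, 1): 8 + (-4) + 6 + 26 = 36
σ = (2, 4, 1, 3): 8 + 28 + 16 + 10 = 62
σ = (2, 4, 3, 1): 8 + 28 + 30 + 26 = 92
σ = (3, 1, 2, 4): 4 + (-9) + 30 + (-2) = 23
σ = (3, 1, 4, 2): 4 + (-9) + 6 + 23 = 24
σ = (3, 2, 1, 4): 4 + 12 + 16 + (-2) = 30
σ = (3, 2, 4, 1): 4 + 12 + 6 + 26 = 48
σ = (3, 4, 1, 2): 4 + 28 + 16 + 23 = 71
σ = (3, 4, 2, 1): 4 + 28 + 30 + 26 = 88
σ = (4, 1, 2, 3): 15 + (-9) + 30 + 10 = 46
σ = (4, 1, 3, 2): 15 + (-9) + 30 + 23 = 59
σ = (4, 2, 1, 3): 15 + 12 + 16 + 10 = 53
σ = (4, 2, 3, 1): 15 + 12 + 30 + 26 = 83
σ = (4, 3, 1, 2): 15 + (-4) + 16 + 23 = 50
σ = (4, 3, 2, 1): 15 + (-4) + 30 + 26 = 67
Optimal value attained by: σ = (1, 4, 3, 2).
Answer: det⊕(M) = 92; verdict: SINGULAR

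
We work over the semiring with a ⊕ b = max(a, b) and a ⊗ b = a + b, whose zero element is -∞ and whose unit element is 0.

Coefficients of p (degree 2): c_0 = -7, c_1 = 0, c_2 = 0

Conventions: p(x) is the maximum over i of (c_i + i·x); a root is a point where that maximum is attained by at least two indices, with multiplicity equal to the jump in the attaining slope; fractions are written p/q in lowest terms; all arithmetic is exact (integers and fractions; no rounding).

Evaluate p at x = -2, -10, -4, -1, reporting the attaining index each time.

p(-2) = max(-7+0·(-2)=-7, 0+1·(-2)=-2, 0+2·(-2)=-4) = -2 (attained by i=1)
p(-10) = max(-7+0·(-10)=-7, 0+1·(-10)=-10, 0+2·(-10)=-20) = -7 (attained by i=0)
p(-4) = max(-7+0·(-4)=-7, 0+1·(-4)=-4, 0+2·(-4)=-8) = -4 (attained by i=1)
p(-1) = max(-7+0·(-1)=-7, 0+1·(-1)=-1, 0+2·(-1)=-2) = -1 (attained by i=1)
Answer: p(-2) = -2; p(-10) = -7; p(-4) = -4; p(-1) = -1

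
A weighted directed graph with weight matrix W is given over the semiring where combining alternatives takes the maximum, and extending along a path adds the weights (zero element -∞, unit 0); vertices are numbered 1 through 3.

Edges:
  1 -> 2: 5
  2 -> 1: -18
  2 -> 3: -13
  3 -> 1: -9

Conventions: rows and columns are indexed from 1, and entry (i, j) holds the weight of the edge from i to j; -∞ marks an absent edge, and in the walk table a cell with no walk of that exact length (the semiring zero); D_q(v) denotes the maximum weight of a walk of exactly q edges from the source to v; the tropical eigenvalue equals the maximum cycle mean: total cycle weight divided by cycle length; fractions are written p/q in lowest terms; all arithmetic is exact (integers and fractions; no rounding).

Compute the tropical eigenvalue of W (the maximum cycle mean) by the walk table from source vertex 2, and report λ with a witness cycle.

q=0: [-∞, 0, -∞]
q=1: [-18, -∞, -13]
q=2: [-22, -13, -∞]
q=3: [-31, -17, -26]
Optimal cycle mean attained by: cycle 1->2->3->1, total 5 + (-13) + (-9), length 3.
Answer: λ = -17/3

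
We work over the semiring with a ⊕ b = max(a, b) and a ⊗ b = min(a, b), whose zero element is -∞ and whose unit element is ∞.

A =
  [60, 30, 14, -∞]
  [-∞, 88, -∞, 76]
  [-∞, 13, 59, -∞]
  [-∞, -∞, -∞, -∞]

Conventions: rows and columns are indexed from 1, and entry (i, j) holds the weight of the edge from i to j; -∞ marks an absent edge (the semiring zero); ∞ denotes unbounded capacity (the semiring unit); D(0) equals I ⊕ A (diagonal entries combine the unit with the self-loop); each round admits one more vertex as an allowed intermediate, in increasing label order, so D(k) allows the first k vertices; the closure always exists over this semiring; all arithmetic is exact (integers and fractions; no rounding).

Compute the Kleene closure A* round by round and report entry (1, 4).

D(0):
  [∞, 30, 14, -∞]
  [-∞, ∞, -∞, 76]
  [-∞, 13, ∞, -∞]
  [-∞, -∞, -∞, ∞]
D(1):
  [∞, 30, 14, -∞]
  [-∞, ∞, -∞, 76]
  [-∞, 13, ∞, -∞]
  [-∞, -∞, -∞, ∞]
D(2):
  [∞, 30, 14, 30]
  [-∞, ∞, -∞, 76]
  [-∞, 13, ∞, 13]
  [-∞, -∞, -∞, ∞]
D(3):
  [∞, 30, 14, 30]
  [-∞, ∞, -∞, 76]
  [-∞, 13, ∞, 13]
  [-∞, -∞, -∞, ∞]
D(4):
  [∞, 30, 14, 30]
  [-∞, ∞, -∞, 76]
  [-∞, 13, ∞, 13]
  [-∞, -∞, -∞, ∞]
Answer: A*[1][4] = 30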